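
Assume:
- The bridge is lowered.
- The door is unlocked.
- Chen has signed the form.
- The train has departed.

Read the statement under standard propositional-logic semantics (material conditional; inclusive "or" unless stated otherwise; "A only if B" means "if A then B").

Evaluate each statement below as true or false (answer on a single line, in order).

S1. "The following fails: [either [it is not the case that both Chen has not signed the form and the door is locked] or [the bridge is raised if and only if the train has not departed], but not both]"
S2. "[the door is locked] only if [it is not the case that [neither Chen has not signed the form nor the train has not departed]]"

Let K = "Chen has signed the form" (True), L = "the door is locked" (False), U = "the bridge is raised" (False), P = "the train has departed" (True).

S1: This is not ((not K nand L) xor (U iff not P)).

not K = not True = False
not K nand L = False nand False = True
not P = not True = False
U iff not P = False iff False = True
(not K nand L) xor (U iff not P) = True xor True = False
not ((not K nand L) xor (U iff not P)) = not False = True
So S1 is true.

S2: Parsed as L -> not (not K nor not P)

not K = not True = False
not P = not True = False
not K nor not P = False nor False = True
not (not K nor not P) = not True = False
L -> not (not K nor not P) = False -> False = True
Hence S2 is true.

S1 True; S2 True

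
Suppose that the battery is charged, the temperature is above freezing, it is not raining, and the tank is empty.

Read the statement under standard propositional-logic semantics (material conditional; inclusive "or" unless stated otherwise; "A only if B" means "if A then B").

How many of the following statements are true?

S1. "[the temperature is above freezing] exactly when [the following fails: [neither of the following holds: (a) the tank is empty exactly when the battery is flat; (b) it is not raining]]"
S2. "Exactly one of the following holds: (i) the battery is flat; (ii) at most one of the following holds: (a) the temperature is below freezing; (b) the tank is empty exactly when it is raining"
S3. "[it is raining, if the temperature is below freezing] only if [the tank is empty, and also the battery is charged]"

Let Q = "the temperature is below freezing" (F), S = "the tank is full" (F), P = "the battery is charged" (T), R = "it is raining" (F).

S1: Parsed as ~Q <-> ~((~S <-> ~P) nor ~R)

~Q = ~F = T
~S = ~F = T
~P = ~T = F
~S <-> ~P = T <-> F = F
~R = ~F = T
(~S <-> ~P) nor ~R = F nor T = F
~((~S <-> ~P) nor ~R) = ~F = T
~Q <-> ~((~S <-> ~P) nor ~R) = T <-> T = T
Hence S1 is true.

S2: Formalization: ~P xor (Q nand (~S <-> R))

~P = ~T = F
~S = ~F = T
~S <-> R = T <-> F = F
Q nand (~S <-> R) = F nand F = T
~P xor (Q nand (~S <-> R)) = F xor T = T
Thus S2 is true.

S3: Parsed as (Q -> R) -> (~S & P)

Q -> R = F -> F = T
~S = ~F = T
~S & P = T & T = T
(Q -> R) -> (~S & P) = T -> T = T
Hence S3 is true.

True statements: 3.

3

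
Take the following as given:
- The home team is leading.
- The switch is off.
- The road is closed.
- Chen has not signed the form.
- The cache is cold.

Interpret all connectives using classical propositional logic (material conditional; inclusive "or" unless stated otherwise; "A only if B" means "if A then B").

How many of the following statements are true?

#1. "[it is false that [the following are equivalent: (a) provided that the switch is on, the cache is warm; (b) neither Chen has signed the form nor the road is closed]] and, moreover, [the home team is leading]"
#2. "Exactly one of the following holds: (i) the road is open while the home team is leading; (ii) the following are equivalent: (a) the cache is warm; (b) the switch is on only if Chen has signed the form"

Let Q = "the switch is on" (F), U = "the cache is warm" (F), S = "Chen has signed the form" (F), R = "the road is closed" (T), P = "the home team is leading" (T).

#1: Formalization: ~((Q -> U) <-> (S nor R)) & P

Q -> U = F -> F = T
S nor R = F nor T = F
(Q -> U) <-> (S nor R) = T <-> F = F
~((Q -> U) <-> (S nor R)) = ~F = T
~((Q -> U) <-> (S nor R)) & P = T & T = T
So #1 is true.

#2: Formalization: (~R & P) xor (U <-> (Q -> S))

~R = ~T = F
~R & P = F & T = F
Q -> S = F -> F = T
U <-> (Q -> S) = F <-> T = F
(~R & P) xor (U <-> (Q -> S)) = F xor F = F
Hence #2 is false.

1 of the 2 statements is true (#1).

1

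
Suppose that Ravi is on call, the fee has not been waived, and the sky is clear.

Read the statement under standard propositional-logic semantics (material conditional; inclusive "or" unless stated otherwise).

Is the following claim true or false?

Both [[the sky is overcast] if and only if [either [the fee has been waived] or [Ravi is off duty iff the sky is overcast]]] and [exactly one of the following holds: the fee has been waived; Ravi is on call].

Let R = "the sky is overcast" (F), Q = "the fee has been waived" (F), P = "Ravi is on call" (T).
Formalization: (R <-> (Q | (~P <-> R))) & (Q xor P)

~P = ~T = F
~P <-> R = F <-> F = T
Q | (~P <-> R) = F | T = T
R <-> (Q | (~P <-> R)) = F <-> T = F
Q xor P = F xor T = T
(R <-> (Q | (~P <-> R))) & (Q xor P) = F & T = F

False.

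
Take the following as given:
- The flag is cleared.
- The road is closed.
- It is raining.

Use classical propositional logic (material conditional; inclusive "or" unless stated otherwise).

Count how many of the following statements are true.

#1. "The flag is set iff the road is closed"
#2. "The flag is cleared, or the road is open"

1

Let U = "the flag is set" (False), P = "the road is closed" (True).

#1: Parsed as U iff P

U iff P = False iff True = False
Hence #1 is false.

#2: In symbols: not U or not P

not U = not False = True
not P = not True = False
not U or not P = True or False = True
So #2 is true.

1 of the 2 statements is true (#2).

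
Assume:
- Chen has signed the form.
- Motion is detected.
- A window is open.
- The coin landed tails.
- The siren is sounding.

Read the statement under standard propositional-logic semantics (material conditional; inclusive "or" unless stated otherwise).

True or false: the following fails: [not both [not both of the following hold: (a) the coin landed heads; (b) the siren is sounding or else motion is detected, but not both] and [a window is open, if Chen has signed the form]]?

Let S = "the coin landed heads" (F), U = "the siren is sounding" (T), Q = "motion is detected" (T), P = "Chen has signed the form" (T), R = "a window is open" (T).
Parsed as ¬((S ↑ (U ⊕ Q)) ↑ (P → R))

U ⊕ Q = T ⊕ T = F
S ↑ (U ⊕ Q) = F ↑ F = T
P → R = T → T = T
(S ↑ (U ⊕ Q)) ↑ (P → R) = T ↑ T = F
¬((S ↑ (U ⊕ Q)) ↑ (P → R)) = ¬F = T

true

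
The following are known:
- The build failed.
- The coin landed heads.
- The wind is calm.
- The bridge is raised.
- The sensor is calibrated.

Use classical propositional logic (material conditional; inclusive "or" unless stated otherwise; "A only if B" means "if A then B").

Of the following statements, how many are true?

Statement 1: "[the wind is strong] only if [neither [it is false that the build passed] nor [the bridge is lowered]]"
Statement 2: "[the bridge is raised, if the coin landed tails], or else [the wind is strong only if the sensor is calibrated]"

2

Let K = "the wind is strong" (F), P = "the build passed" (F), G = "the bridge is raised" (T), Q = "the coin landed heads" (T), N = "the sensor is calibrated" (T).

Statement 1: This is K → (¬P ↓ ¬G).

¬P = ¬F = T
¬G = ¬T = F
¬P ↓ ¬G = T ↓ F = F
K → (¬P ↓ ¬G) = F → F = T
Thus Statement 1 is true.

Statement 2: In symbols: (¬Q → G) ∨ (K → N)

¬Q = ¬T = F
¬Q → G = F → T = T
K → N = F → T = T
(¬Q → G) ∨ (K → N) = T ∨ T = T
Hence Statement 2 is true.

Count: 2.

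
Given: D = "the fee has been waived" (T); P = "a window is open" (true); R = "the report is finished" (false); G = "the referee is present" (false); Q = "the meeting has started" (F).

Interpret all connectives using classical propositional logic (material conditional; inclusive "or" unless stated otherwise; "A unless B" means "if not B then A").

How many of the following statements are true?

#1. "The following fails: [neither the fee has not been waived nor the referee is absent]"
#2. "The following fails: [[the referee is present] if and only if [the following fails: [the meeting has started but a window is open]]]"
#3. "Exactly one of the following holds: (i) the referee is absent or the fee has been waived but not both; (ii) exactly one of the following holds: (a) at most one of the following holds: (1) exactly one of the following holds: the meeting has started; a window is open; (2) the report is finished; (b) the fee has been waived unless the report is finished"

2

#1: This is ¬(¬D ↓ ¬G).

¬D = ¬T = F
¬G = ¬F = T
¬D ↓ ¬G = F ↓ T = F
¬(¬D ↓ ¬G) = ¬F = T
Hence #1 is true.

#2: Formalization: ¬(G ↔ ¬(Q ∧ P))

Q ∧ P = F ∧ T = F
¬(Q ∧ P) = ¬F = T
G ↔ ¬(Q ∧ P) = F ↔ T = F
¬(G ↔ ¬(Q ∧ P)) = ¬F = T
Hence #2 is true.

#3: This is (¬G ⊕ D) ⊕ (((Q ⊕ P) ↑ R) ⊕ (D ∨ R)).

¬G = ¬F = T
¬G ⊕ D = T ⊕ T = F
Q ⊕ P = F ⊕ T = T
(Q ⊕ P) ↑ R = T ↑ F = T
D ∨ R = T ∨ F = T
((Q ⊕ P) ↑ R) ⊕ (D ∨ R) = T ⊕ T = F
(¬G ⊕ D) ⊕ (((Q ⊕ P) ↑ R) ⊕ (D ∨ R)) = F ⊕ F = F
So #3 is false.

2 of the 3 statements are true.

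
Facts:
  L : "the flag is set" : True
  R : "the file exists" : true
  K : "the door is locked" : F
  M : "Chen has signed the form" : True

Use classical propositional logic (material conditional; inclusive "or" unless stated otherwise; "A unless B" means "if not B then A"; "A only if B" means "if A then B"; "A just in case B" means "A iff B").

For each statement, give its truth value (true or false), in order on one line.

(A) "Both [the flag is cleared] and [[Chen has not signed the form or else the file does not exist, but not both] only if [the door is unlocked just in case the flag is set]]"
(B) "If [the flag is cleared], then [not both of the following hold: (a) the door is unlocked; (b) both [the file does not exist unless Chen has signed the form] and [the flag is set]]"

(A): This is ~L & ((~M xor ~R) -> (~K <-> L)).

~L = ~T = F
~M = ~T = F
~R = ~T = F
~M xor ~R = F xor F = F
~K = ~F = T
~K <-> L = T <-> T = T
(~M xor ~R) -> (~K <-> L) = F -> T = T
~L & ((~M xor ~R) -> (~K <-> L)) = F & T = F
So (A) is false.

(B): In symbols: ~L -> (~K nand ((~R | M) & L))

~L = ~T = F
~K = ~F = T
~R = ~T = F
~R | M = F | T = T
(~R | M) & L = T & T = T
~K nand ((~R | M) & L) = T nand T = F
~L -> (~K nand ((~R | M) & L)) = F -> F = T
Thus (B) is true.

(A) false, (B) true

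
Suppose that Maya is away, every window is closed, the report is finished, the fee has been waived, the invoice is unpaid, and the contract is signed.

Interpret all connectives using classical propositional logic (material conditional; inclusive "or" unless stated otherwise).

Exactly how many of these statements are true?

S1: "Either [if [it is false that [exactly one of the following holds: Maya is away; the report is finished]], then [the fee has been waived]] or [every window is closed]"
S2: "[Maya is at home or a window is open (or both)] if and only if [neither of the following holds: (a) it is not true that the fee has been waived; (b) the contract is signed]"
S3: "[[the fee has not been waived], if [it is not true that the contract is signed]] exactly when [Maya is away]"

3

Let Q = "Maya is at home" (F), R = "the report is finished" (T), P = "the fee has been waived" (T), K = "a window is open" (F), M = "the contract is signed" (T).

S1: This is (¬(¬Q ⊕ R) → P) ∨ ¬K.

¬Q = ¬F = T
¬Q ⊕ R = T ⊕ T = F
¬(¬Q ⊕ R) = ¬F = T
¬(¬Q ⊕ R) → P = T → T = T
¬K = ¬F = T
(¬(¬Q ⊕ R) → P) ∨ ¬K = T ∨ T = T
So S1 is true.

S2: Parsed as (Q ∨ K) ↔ (¬P ↓ M)

Q ∨ K = F ∨ F = F
¬P = ¬T = F
¬P ↓ M = F ↓ T = F
(Q ∨ K) ↔ (¬P ↓ M) = F ↔ F = T
Hence S2 is true.

S3: Formalization: (¬M → ¬P) ↔ ¬Q

¬M = ¬T = F
¬P = ¬T = F
¬M → ¬P = F → F = T
¬Q = ¬F = T
(¬M → ¬P) ↔ ¬Q = T ↔ T = T
Thus S3 is true.

3 of the 3 statements are true (S1, S2, S3).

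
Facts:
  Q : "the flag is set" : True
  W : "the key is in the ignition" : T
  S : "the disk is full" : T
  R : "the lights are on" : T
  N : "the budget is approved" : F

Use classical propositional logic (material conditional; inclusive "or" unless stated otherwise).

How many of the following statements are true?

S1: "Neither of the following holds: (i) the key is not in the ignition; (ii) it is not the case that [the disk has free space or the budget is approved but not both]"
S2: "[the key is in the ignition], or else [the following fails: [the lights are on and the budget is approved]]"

S1: Formalization: not W nor not (not S xor N)

not W = not True = False
not S = not True = False
not S xor N = False xor False = False
not (not S xor N) = not False = True
not W nor not (not S xor N) = False nor True = False
Thus S1 is false.

S2: Formalization: W or not (R and N)

R and N = True and False = False
not (R and N) = not False = True
W or not (R and N) = True or True = True
Thus S2 is true.

True statements: 1.

1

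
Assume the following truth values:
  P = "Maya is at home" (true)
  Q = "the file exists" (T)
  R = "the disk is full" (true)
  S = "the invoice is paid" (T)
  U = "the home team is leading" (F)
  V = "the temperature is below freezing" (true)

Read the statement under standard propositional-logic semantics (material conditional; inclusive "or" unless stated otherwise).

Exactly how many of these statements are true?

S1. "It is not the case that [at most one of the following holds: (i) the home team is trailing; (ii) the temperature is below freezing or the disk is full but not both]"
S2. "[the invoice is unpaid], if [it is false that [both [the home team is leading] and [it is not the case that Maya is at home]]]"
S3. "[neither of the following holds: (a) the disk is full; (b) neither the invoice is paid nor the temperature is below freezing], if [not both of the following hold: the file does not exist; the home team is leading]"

0

S1: Formalization: not (not U nand (V xor R))

not U = not False = True
V xor R = True xor True = False
not U nand (V xor R) = True nand False = True
not (not U nand (V xor R)) = not True = False
Hence S1 is false.

S2: Formalization: not (U and not P) -> not S

not P = not True = False
U and not P = False and False = False
not (U and not P) = not False = True
not S = not True = False
not (U and not P) -> not S = True -> False = False
Thus S2 is false.

S3: Formalization: (not Q nand U) -> (R nor (S nor V))

not Q = not True = False
not Q nand U = False nand False = True
S nor V = True nor True = False
R nor (S nor V) = True nor False = False
(not Q nand U) -> (R nor (S nor V)) = True -> False = False
Thus S3 is false.

0 of the 3 statements are true (none).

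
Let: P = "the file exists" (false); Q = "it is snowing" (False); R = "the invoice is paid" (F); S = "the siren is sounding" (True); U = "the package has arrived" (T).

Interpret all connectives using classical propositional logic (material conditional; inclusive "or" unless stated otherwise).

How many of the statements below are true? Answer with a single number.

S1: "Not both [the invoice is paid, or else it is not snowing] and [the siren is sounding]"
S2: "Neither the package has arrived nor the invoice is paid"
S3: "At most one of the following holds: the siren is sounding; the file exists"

1

S1: This is (R | ~Q) nand S.

~Q = ~F = T
R | ~Q = F | T = T
(R | ~Q) nand S = T nand T = F
Thus S1 is false.

S2: This is U nor R.

U nor R = T nor F = F
So S2 is false.

S3: Formalization: S nand P

S nand P = T nand F = T
So S3 is true.

1 of the 3 statements is true.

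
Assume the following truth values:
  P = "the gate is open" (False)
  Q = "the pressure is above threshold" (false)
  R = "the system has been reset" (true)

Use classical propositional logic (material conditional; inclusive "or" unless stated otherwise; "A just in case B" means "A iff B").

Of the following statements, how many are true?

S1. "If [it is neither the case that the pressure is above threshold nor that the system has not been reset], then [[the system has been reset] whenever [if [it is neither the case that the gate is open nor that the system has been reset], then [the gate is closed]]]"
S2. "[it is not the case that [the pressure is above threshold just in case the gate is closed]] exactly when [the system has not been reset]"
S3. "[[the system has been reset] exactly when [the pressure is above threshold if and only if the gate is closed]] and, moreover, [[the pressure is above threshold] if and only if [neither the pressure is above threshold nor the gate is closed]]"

1

S1: Parsed as (Q ↓ ¬R) → (((P ↓ R) → ¬P) → R)

¬R = ¬T = F
Q ↓ ¬R = F ↓ F = T
P ↓ R = F ↓ T = F
¬P = ¬F = T
(P ↓ R) → ¬P = F → T = T
((P ↓ R) → ¬P) → R = T → T = T
(Q ↓ ¬R) → (((P ↓ R) → ¬P) → R) = T → T = T
So S1 is true.

S2: Formalization: ¬(Q ↔ ¬P) ↔ ¬R

¬P = ¬F = T
Q ↔ ¬P = F ↔ T = F
¬(Q ↔ ¬P) = ¬F = T
¬R = ¬T = F
¬(Q ↔ ¬P) ↔ ¬R = T ↔ F = F
So S2 is false.

S3: This is (R ↔ (Q ↔ ¬P)) ∧ (Q ↔ (Q ↓ ¬P)).

¬P = ¬F = T
Q ↔ ¬P = F ↔ T = F
R ↔ (Q ↔ ¬P) = T ↔ F = F
¬P = ¬F = T
Q ↓ ¬P = F ↓ T = F
Q ↔ (Q ↓ ¬P) = F ↔ F = T
(R ↔ (Q ↔ ¬P)) ∧ (Q ↔ (Q ↓ ¬P)) = F ∧ T = F
Hence S3 is false.

1 of the 3 statements is true.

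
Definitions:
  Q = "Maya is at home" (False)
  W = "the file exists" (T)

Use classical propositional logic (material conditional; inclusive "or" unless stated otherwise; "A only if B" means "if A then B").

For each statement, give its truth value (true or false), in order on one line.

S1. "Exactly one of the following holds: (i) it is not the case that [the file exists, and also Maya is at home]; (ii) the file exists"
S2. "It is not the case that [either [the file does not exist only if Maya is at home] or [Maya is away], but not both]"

S1: Formalization: ¬(W ∧ Q) ⊕ W

W ∧ Q = T ∧ F = F
¬(W ∧ Q) = ¬F = T
¬(W ∧ Q) ⊕ W = T ⊕ T = F
Thus S1 is false.

S2: Formalization: ¬((¬W → Q) ⊕ ¬Q)

¬W = ¬T = F
¬W → Q = F → F = T
¬Q = ¬F = T
(¬W → Q) ⊕ ¬Q = T ⊕ T = F
¬((¬W → Q) ⊕ ¬Q) = ¬F = T
Hence S2 is true.

S1 False / S2 True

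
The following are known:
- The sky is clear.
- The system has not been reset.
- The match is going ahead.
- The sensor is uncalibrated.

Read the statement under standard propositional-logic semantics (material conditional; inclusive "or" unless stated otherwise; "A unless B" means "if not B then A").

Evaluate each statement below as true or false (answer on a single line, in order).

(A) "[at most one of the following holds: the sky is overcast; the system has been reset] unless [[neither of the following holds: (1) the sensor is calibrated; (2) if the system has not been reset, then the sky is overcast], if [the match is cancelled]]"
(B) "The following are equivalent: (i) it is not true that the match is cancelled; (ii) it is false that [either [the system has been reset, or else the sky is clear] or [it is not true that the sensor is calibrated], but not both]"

(A) true, (B) true

Let L = "the sky is overcast" (F), S = "the system has been reset" (F), V = "the match is cancelled" (F), R = "the sensor is calibrated" (F).

(A): Parsed as (L nand S) | (V -> (R nor (~S -> L)))

L nand S = F nand F = T
~S = ~F = T
~S -> L = T -> F = F
R nor (~S -> L) = F nor F = T
V -> (R nor (~S -> L)) = F -> T = T
(L nand S) | (V -> (R nor (~S -> L))) = T | T = T
Thus (A) is true.

(B): This is ~V <-> ~((S | ~L) xor ~R).

~V = ~F = T
~L = ~F = T
S | ~L = F | T = T
~R = ~F = T
(S | ~L) xor ~R = T xor T = F
~((S | ~L) xor ~R) = ~F = T
~V <-> ~((S | ~L) xor ~R) = T <-> T = T
Thus (B) is true.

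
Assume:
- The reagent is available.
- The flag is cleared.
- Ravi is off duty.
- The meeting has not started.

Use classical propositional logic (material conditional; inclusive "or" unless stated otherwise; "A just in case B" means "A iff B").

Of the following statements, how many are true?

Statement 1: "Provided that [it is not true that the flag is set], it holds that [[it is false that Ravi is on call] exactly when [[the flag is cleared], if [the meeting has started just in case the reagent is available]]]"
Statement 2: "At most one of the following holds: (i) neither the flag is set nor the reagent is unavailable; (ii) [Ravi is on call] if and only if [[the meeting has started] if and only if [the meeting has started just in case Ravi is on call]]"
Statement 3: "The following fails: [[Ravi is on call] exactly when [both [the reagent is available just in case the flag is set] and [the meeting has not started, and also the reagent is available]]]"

Let Q = "the flag is set" (False), R = "Ravi is on call" (False), S = "the meeting has started" (False), P = "the reagent is available" (True).

Statement 1: Parsed as not Q -> (not R iff ((S iff P) -> not Q))

not Q = not False = True
not R = not False = True
S iff P = False iff True = False
not Q = not False = True
(S iff P) -> not Q = False -> True = True
not R iff ((S iff P) -> not Q) = True iff True = True
not Q -> (not R iff ((S iff P) -> not Q)) = True -> True = True
So Statement 1 is true.

Statement 2: Formalization: (Q nor not P) nand (R iff (S iff (S iff R)))

not P = not True = False
Q nor not P = False nor False = True
S iff R = False iff False = True
S iff (S iff R) = False iff True = False
R iff (S iff (S iff R)) = False iff False = True
(Q nor not P) nand (R iff (S iff (S iff R))) = True nand True = False
So Statement 2 is false.

Statement 3: Formalization: not (R iff ((P iff Q) and (not S and P)))

P iff Q = True iff False = False
not S = not False = True
not S and P = True and True = True
(P iff Q) and (not S and P) = False and True = False
R iff ((P iff Q) and (not S and P)) = False iff False = True
not (R iff ((P iff Q) and (not S and P))) = not True = False
Thus Statement 3 is false.

1 of the 3 statements is true (Statement 1).

1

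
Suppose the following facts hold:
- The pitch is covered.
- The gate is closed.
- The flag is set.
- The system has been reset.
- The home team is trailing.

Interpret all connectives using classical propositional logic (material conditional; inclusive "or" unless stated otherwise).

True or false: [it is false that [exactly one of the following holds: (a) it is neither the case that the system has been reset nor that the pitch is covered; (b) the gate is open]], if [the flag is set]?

The statement is true.

Let R = "the flag is set" (T), L = "the system has been reset" (T), U = "the pitch is covered" (T), M = "the gate is open" (F).
This is R -> ~((L nor U) xor M).

L nor U = T nor T = F
(L nor U) xor M = F xor F = F
~((L nor U) xor M) = ~F = T
R -> ~((L nor U) xor M) = T -> T = T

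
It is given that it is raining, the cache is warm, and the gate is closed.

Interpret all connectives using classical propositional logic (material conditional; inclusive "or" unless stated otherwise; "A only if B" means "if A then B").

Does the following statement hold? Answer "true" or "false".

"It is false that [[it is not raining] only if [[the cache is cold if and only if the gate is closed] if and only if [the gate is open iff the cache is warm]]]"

False

Let P = "it is raining" (True), Q = "the cache is warm" (True), R = "the gate is open" (False).
Formalization: not (not P -> ((not Q iff not R) iff (R iff Q)))

not P = not True = False
not Q = not True = False
not R = not False = True
not Q iff not R = False iff True = False
R iff Q = False iff True = False
(not Q iff not R) iff (R iff Q) = False iff False = True
not P -> ((not Q iff not R) iff (R iff Q)) = False -> True = True
not (not P -> ((not Q iff not R) iff (R iff Q))) = not True = False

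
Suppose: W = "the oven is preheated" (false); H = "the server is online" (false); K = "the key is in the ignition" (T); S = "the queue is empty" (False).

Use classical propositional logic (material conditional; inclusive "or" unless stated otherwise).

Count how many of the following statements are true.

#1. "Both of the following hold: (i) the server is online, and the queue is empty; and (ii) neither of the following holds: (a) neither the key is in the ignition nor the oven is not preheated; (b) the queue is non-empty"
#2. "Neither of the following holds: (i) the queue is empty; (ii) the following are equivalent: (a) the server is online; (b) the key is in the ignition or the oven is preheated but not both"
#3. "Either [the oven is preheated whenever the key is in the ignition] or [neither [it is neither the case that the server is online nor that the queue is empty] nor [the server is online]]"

#1: In symbols: (H ∧ S) ∧ ((K ↓ ¬W) ↓ ¬S)

H ∧ S = F ∧ F = F
¬W = ¬F = T
K ↓ ¬W = T ↓ T = F
¬S = ¬F = T
(K ↓ ¬W) ↓ ¬S = F ↓ T = F
(H ∧ S) ∧ ((K ↓ ¬W) ↓ ¬S) = F ∧ F = F
Thus #1 is false.

#2: Parsed as S ↓ (H ↔ (K ⊕ W))

K ⊕ W = T ⊕ F = T
H ↔ (K ⊕ W) = F ↔ T = F
S ↓ (H ↔ (K ⊕ W)) = F ↓ F = T
Thus #2 is true.

#3: Parsed as (K → W) ∨ ((H ↓ S) ↓ H)

K → W = T → F = F
H ↓ S = F ↓ F = T
(H ↓ S) ↓ H = T ↓ F = F
(K → W) ∨ ((H ↓ S) ↓ H) = F ∨ F = F
Thus #3 is false.

Count: 1.

1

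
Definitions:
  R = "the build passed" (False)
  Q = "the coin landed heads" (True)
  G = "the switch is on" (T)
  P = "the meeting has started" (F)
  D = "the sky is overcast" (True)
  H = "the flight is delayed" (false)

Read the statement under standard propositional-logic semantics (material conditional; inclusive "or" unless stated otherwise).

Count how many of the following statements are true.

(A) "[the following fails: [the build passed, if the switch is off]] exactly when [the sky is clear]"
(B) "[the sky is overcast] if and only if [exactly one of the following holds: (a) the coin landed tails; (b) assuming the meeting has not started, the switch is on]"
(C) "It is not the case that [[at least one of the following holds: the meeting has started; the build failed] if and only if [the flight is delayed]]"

(A): This is not (not G -> R) iff not D.

not G = not True = False
not G -> R = False -> False = True
not (not G -> R) = not True = False
not D = not True = False
not (not G -> R) iff not D = False iff False = True
Hence (A) is true.

(B): This is D iff (not Q xor (not P -> G)).

not Q = not True = False
not P = not False = True
not P -> G = True -> True = True
not Q xor (not P -> G) = False xor True = True
D iff (not Q xor (not P -> G)) = True iff True = True
Hence (B) is true.

(C): Parsed as not ((P or not R) iff H)

not R = not False = True
P or not R = False or True = True
(P or not R) iff H = True iff False = False
not ((P or not R) iff H) = not False = True
Thus (C) is true.

True statements: 3 ((A), (B), (C)).

3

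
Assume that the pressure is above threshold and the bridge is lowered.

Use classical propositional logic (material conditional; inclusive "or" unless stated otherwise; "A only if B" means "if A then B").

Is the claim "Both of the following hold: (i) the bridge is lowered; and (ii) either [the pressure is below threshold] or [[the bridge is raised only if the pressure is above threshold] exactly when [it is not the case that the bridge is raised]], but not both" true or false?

The statement is true.

Let S = "the bridge is raised" (F), K = "the pressure is above threshold" (T).
Parsed as ¬S ∧ (¬K ⊕ ((S → K) ↔ ¬S))

¬S = ¬F = T
¬K = ¬T = F
S → K = F → T = T
¬S = ¬F = T
(S → K) ↔ ¬S = T ↔ T = T
¬K ⊕ ((S → K) ↔ ¬S) = F ⊕ T = T
¬S ∧ (¬K ⊕ ((S → K) ↔ ¬S)) = T ∧ T = T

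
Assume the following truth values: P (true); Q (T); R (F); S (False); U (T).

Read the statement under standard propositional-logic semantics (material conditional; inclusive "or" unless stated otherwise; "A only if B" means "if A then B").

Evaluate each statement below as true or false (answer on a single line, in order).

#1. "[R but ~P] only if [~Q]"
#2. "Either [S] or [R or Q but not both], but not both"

#1: In symbols: (R ∧ ¬P) → ¬Q

¬P = ¬T = F
R ∧ ¬P = F ∧ F = F
¬Q = ¬T = F
(R ∧ ¬P) → ¬Q = F → F = T
So #1 is true.

#2: Formalization: S ⊕ (R ⊕ Q)

R ⊕ Q = F ⊕ T = T
S ⊕ (R ⊕ Q) = F ⊕ T = T
Thus #2 is true.

#1 true; #2 true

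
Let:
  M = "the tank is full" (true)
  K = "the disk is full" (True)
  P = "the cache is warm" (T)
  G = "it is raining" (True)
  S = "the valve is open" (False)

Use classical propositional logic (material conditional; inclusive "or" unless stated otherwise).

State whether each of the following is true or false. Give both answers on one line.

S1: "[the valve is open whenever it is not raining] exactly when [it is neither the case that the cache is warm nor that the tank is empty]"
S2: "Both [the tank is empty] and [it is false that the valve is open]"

S1: Parsed as (not G -> S) iff (P nor not M)

not G = not True = False
not G -> S = False -> False = True
not M = not True = False
P nor not M = True nor False = False
(not G -> S) iff (P nor not M) = True iff False = False
So S1 is false.

S2: This is not M and not S.

not M = not True = False
not S = not False = True
not M and not S = False and True = False
Hence S2 is false.

S1 False / S2 False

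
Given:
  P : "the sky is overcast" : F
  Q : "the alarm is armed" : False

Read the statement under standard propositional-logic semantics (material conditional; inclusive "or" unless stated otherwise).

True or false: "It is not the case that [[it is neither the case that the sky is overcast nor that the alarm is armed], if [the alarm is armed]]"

The statement is false.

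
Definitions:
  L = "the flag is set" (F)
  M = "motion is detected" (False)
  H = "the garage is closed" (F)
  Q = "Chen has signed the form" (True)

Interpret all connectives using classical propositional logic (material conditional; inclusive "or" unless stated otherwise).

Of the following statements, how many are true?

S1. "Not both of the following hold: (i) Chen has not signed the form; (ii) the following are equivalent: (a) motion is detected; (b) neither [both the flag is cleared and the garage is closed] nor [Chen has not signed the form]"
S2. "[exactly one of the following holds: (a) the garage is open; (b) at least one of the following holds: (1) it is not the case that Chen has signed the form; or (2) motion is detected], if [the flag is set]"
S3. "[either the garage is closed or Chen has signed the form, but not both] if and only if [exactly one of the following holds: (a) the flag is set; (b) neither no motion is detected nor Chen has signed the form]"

2

S1: This is not Q nand (M iff ((not L and H) nor not Q)).

not Q = not True = False
not L = not False = True
not L and H = True and False = False
not Q = not True = False
(not L and H) nor not Q = False nor False = True
M iff ((not L and H) nor not Q) = False iff True = False
not Q nand (M iff ((not L and H) nor not Q)) = False nand False = True
Thus S1 is true.

S2: Formalization: L -> (not H xor (not Q or M))

not H = not False = True
not Q = not True = False
not Q or M = False or False = False
not H xor (not Q or M) = True xor False = True
L -> (not H xor (not Q or M)) = False -> True = True
Hence S2 is true.

S3: Parsed as (H xor Q) iff (L xor (not M nor Q))

H xor Q = False xor True = True
not M = not False = True
not M nor Q = True nor True = False
L xor (not M nor Q) = False xor False = False
(H xor Q) iff (L xor (not M nor Q)) = True iff False = False
Hence S3 is false.

True statements: 2 (S1, S2).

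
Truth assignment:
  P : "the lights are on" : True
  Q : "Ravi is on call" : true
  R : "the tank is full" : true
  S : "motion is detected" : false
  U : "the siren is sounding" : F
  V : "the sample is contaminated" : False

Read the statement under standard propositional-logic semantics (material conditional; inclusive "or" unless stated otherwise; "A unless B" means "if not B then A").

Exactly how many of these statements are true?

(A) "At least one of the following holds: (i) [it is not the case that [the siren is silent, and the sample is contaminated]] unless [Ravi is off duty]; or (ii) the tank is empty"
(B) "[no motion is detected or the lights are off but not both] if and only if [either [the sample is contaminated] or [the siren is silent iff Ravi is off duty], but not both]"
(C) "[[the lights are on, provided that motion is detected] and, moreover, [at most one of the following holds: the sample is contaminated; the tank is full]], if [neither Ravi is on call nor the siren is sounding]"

(A): In symbols: (~(~U & V) | ~Q) | ~R

~U = ~F = T
~U & V = T & F = F
~(~U & V) = ~F = T
~Q = ~T = F
~(~U & V) | ~Q = T | F = T
~R = ~T = F
(~(~U & V) | ~Q) | ~R = T | F = T
Hence (A) is true.

(B): Formalization: (~S xor ~P) <-> (V xor (~U <-> ~Q))

~S = ~F = T
~P = ~T = F
~S xor ~P = T xor F = T
~U = ~F = T
~Q = ~T = F
~U <-> ~Q = T <-> F = F
V xor (~U <-> ~Q) = F xor F = F
(~S xor ~P) <-> (V xor (~U <-> ~Q)) = T <-> F = F
Hence (B) is false.

(C): Parsed as (Q nor U) -> ((S -> P) & (V nand R))

Q nor U = T nor F = F
S -> P = F -> T = T
V nand R = F nand T = T
(S -> P) & (V nand R) = T & T = T
(Q nor U) -> ((S -> P) & (V nand R)) = F -> T = T
Thus (C) is true.

True statements: 2 ((A), (C)).

2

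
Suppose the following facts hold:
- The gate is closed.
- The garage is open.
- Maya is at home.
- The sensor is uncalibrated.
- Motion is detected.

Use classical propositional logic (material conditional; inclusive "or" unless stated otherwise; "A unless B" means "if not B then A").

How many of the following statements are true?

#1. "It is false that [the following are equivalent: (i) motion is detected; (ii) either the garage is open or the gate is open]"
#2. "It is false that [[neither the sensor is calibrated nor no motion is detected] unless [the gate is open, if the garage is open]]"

Let U = "motion is detected" (True), Q = "the garage is closed" (False), P = "the gate is open" (False), S = "the sensor is calibrated" (False).

#1: In symbols: not (U iff (not Q or P))

not Q = not False = True
not Q or P = True or False = True
U iff (not Q or P) = True iff True = True
not (U iff (not Q or P)) = not True = False
So #1 is false.

#2: Formalization: not ((S nor not U) or (not Q -> P))

not U = not True = False
S nor not U = False nor False = True
not Q = not False = True
not Q -> P = True -> False = False
(S nor not U) or (not Q -> P) = True or False = True
not ((S nor not U) or (not Q -> P)) = not True = False
Thus #2 is false.

0 of the 2 statements are true (none).

0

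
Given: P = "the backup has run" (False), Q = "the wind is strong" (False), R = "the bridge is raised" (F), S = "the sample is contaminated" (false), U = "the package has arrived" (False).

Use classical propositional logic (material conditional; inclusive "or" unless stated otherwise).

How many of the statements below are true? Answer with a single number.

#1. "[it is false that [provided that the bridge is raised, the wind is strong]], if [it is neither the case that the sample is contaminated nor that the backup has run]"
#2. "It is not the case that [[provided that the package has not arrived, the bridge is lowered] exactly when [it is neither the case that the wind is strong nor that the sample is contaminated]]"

0

#1: Formalization: (S nor P) -> not (R -> Q)

S nor P = False nor False = True
R -> Q = False -> False = True
not (R -> Q) = not True = False
(S nor P) -> not (R -> Q) = True -> False = False
Hence #1 is false.

#2: This is not ((not U -> not R) iff (Q nor S)).

not U = not False = True
not R = not False = True
not U -> not R = True -> True = True
Q nor S = False nor False = True
(not U -> not R) iff (Q nor S) = True iff True = True
not ((not U -> not R) iff (Q nor S)) = not True = False
So #2 is false.

True statements: 0 (none).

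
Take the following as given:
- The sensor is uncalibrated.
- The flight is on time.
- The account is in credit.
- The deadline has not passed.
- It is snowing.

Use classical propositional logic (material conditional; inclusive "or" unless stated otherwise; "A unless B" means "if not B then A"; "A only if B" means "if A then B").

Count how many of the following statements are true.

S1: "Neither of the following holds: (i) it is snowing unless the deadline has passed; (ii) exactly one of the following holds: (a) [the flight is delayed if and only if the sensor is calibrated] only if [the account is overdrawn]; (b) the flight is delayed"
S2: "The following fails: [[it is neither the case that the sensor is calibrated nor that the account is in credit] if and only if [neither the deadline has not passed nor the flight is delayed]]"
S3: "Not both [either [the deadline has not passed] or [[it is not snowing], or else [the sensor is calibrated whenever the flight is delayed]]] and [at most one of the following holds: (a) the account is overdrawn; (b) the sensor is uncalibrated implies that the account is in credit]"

Let U = "it is snowing" (T), S = "the deadline has passed" (F), Q = "the flight is delayed" (F), P = "the sensor is calibrated" (F), R = "the account is overdrawn" (F).

S1: This is (U | S) nor (((Q <-> P) -> R) xor Q).

U | S = T | F = T
Q <-> P = F <-> F = T
(Q <-> P) -> R = T -> F = F
((Q <-> P) -> R) xor Q = F xor F = F
(U | S) nor (((Q <-> P) -> R) xor Q) = T nor F = F
Hence S1 is false.

S2: Parsed as ~((P nor ~R) <-> (~S nor Q))

~R = ~F = T
P nor ~R = F nor T = F
~S = ~F = T
~S nor Q = T nor F = F
(P nor ~R) <-> (~S nor Q) = F <-> F = T
~((P nor ~R) <-> (~S nor Q)) = ~T = F
Hence S2 is false.

S3: In symbols: (~S | (~U | (Q -> P))) nand (R nand (~P -> ~R))

~S = ~F = T
~U = ~T = F
Q -> P = F -> F = T
~U | (Q -> P) = F | T = T
~S | (~U | (Q -> P)) = T | T = T
~P = ~F = T
~R = ~F = T
~P -> ~R = T -> T = T
R nand (~P -> ~R) = F nand T = T
(~S | (~U | (Q -> P))) nand (R nand (~P -> ~R)) = T nand T = F
Thus S3 is false.

True statements: 0 (none).

0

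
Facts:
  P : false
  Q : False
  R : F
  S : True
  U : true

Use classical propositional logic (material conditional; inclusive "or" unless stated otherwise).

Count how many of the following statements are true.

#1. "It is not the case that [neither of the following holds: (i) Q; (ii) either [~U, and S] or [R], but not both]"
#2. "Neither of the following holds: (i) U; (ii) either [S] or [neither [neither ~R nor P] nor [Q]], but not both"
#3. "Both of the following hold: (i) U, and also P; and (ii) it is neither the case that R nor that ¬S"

#1: In symbols: not (Q nor ((not U and S) xor R))

not U = not True = False
not U and S = False and True = False
(not U and S) xor R = False xor False = False
Q nor ((not U and S) xor R) = False nor False = True
not (Q nor ((not U and S) xor R)) = not True = False
So #1 is false.

#2: This is U nor (S xor ((not R nor P) nor Q)).

not R = not False = True
not R nor P = True nor False = False
(not R nor P) nor Q = False nor False = True
S xor ((not R nor P) nor Q) = True xor True = False
U nor (S xor ((not R nor P) nor Q)) = True nor False = False
Hence #2 is false.

#3: In symbols: (U and P) and (R nor not S)

U and P = True and False = False
not S = not True = False
R nor not S = False nor False = True
(U and P) and (R nor not S) = False and True = False
So #3 is false.

True statements: 0 (none).

0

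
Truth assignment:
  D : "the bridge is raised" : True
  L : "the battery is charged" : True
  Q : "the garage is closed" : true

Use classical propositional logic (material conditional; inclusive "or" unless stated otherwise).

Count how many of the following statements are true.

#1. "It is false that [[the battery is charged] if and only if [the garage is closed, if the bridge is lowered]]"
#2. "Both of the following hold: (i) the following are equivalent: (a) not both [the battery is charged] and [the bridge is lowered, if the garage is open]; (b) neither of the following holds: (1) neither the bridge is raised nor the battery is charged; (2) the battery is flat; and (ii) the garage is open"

#1: This is ~(L <-> (~D -> Q)).

~D = ~T = F
~D -> Q = F -> T = T
L <-> (~D -> Q) = T <-> T = T
~(L <-> (~D -> Q)) = ~T = F
Hence #1 is false.

#2: In symbols: ((L nand (~Q -> ~D)) <-> ((D nor L) nor ~L)) & ~Q

~Q = ~T = F
~D = ~T = F
~Q -> ~D = F -> F = T
L nand (~Q -> ~D) = T nand T = F
D nor L = T nor T = F
~L = ~T = F
(D nor L) nor ~L = F nor F = T
(L nand (~Q -> ~D)) <-> ((D nor L) nor ~L) = F <-> T = F
~Q = ~T = F
((L nand (~Q -> ~D)) <-> ((D nor L) nor ~L)) & ~Q = F & F = F
Thus #2 is false.

0 of the 2 statements are true (none).

0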